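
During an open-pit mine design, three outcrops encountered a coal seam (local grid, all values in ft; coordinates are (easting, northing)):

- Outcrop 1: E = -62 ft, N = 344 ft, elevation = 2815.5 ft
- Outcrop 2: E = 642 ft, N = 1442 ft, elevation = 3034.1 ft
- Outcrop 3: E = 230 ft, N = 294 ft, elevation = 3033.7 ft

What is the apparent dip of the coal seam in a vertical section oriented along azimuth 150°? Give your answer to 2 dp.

Let the plane be z = a·E + b·N + c.
Outcrop 2−Outcrop 1: 704a + 1098b = 218.6;  Outcrop 3−Outcrop 1: 292a − 50b = 218.2.
Solving gives a = 0.70405, b = −0.25233.
Unit vector along 150° is (sin 150°, cos 150°) = (0.5000, -0.8660).
Slope in that direction = a·(0.5000) + b·(-0.8660) = 0.57055.
Apparent dip = arctan|0.57055| = 29.71° (true dip is 36.8°, so apparent ≤ true as expected).

29.71°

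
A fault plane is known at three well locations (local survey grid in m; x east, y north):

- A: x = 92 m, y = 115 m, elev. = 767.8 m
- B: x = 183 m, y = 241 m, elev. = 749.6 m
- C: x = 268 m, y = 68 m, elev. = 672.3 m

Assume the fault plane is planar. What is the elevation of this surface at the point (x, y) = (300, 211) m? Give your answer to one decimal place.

Let the plane be z = a·x + b·y + c.
B−A: 91a + 126b = −18.2;  C−A: 176a − 47b = −95.5.
Solving gives a = −0.48722, b = 0.20744.
Then c = 767.8 − a·92 − b·115 = 788.77.
At (300, 211): z = −146.2 + 43.8 + 788.77 = 686.4 m.

686.4 m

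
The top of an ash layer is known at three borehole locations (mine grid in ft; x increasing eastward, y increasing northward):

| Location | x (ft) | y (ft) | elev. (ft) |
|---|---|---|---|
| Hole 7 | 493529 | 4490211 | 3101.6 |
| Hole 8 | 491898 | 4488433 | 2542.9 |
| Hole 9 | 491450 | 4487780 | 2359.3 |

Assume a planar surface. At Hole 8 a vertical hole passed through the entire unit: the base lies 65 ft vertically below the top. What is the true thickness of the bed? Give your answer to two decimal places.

Let the plane be z = a·x + b·y + c.
Hole 8−Hole 7: −1631a − 1778b = −558.7;  Hole 9−Hole 7: −2079a − 2431b = −742.3.
Solving gives a = 0.14298, b = 0.18307.
|∇z| = √(a²+b²) = 0.23229, so dip δ = arctan(0.23229) = 13.08°.
True thickness = vertical thickness × cos δ = 65 × cos 13.08° = 63.31 ft.

63.31 ft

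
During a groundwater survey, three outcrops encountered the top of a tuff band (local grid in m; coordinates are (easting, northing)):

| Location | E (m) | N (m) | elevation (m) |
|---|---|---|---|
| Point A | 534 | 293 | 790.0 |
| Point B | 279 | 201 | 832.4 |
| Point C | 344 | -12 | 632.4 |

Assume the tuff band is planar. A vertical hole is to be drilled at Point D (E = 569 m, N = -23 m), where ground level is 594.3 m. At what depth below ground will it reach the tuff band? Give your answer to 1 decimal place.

73.1 m

Let the plane be z = a·E + b·N + c.
Point B−Point A: −255a − 92b = 42.4;  Point C−Point A: −190a − 305b = −157.6.
Solving gives a = −0.45495, b = 0.80013.
Then c = 790 − a·534 − b·293 = 798.50.
At (569, -23): z_contact = −258.87 − 18.40 + 798.50 = 521.23 m.
Depth below ground = 594.3 − 521.23 = 73.1 m.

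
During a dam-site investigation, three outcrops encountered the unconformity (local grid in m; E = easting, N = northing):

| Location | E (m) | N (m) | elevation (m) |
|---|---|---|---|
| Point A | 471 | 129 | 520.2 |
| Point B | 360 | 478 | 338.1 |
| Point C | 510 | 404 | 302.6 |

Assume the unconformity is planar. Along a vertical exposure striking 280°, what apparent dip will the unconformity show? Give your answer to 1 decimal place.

24.4°

Let the plane be z = a·E + b·N + c.
Point B−Point A: −111a + 349b = −182.1;  Point C−Point A: 39a + 275b = −217.6.
Solving gives a = −0.58603, b = −0.70816.
Unit vector along 280° is (sin 280°, cos 280°) = (-0.9848, 0.1736).
Slope in that direction = a·(-0.9848) + b·(0.1736) = 0.45415.
Apparent dip = arctan|0.45415| = 24.4° (true dip is 42.6°, so apparent ≤ true as expected).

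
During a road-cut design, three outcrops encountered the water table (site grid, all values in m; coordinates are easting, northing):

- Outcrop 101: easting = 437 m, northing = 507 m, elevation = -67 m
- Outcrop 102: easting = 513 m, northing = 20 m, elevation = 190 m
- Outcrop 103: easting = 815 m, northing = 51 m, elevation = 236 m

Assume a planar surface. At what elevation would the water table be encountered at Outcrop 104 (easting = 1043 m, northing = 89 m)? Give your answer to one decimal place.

263.5 m

Two edge vectors: Outcrop 101→Outcrop 102 = (76, -487, 257), Outcrop 101→Outcrop 103 = (378, -456, 303).
Normal n = (Outcrop 101→Outcrop 102) × (Outcrop 101→Outcrop 103) = (-30369, 74118, 149430).
So ∂z/∂easting = −n_x/n_z = 0.203232 and ∂z/∂northing = −n_y/n_z = −0.496005.
Intercept c from Outcrop 101: -67 − 88.81 + 251.47 = 95.66.
At (1043, 89): z = 212.0 − 44.1 + 95.66 = 263.5 m.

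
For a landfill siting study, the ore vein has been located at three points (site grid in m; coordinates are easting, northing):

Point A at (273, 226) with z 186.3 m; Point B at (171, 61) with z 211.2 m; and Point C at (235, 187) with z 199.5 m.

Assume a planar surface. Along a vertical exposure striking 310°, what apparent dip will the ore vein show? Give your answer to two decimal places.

27.28°

Let the plane be z = a·easting + b·northing + c.
Point B−Point A: −102a − 165b = 24.9;  Point C−Point A: −38a − 39b = 13.2.
Solving gives a = −0.52657, b = 0.17461.
Unit vector along 310° is (sin 310°, cos 310°) = (-0.7660, 0.6428).
Slope in that direction = a·(-0.7660) + b·(0.6428) = 0.51561.
Apparent dip = arctan|0.51561| = 27.28° (true dip is 29.0°, so apparent ≤ true as expected).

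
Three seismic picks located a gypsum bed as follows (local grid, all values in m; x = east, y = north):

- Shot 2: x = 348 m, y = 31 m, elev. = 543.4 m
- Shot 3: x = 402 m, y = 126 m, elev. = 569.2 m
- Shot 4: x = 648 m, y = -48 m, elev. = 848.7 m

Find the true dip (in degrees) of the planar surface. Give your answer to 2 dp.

44.55°

Let the plane be z = a·x + b·y + c.
Shot 3−Shot 2: 54a + 95b = 25.8;  Shot 4−Shot 2: 300a − 79b = 305.3.
Solving gives a = 0.94738, b = −0.26693.
Gradient magnitude |∇z| = √(a² + b²) = √(0.89752 + 0.07125) = 0.98426.
True dip = arctan(0.98426) = 44.55°, dipping toward WNW (azimuth ≈ 286°).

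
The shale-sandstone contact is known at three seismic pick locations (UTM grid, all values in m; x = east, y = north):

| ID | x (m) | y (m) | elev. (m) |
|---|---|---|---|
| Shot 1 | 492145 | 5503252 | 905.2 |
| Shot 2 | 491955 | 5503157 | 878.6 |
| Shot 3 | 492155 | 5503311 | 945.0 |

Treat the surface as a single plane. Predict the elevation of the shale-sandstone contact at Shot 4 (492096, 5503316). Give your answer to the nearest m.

961 m

Two edge vectors: Shot 1→Shot 2 = (-190, -95, -26.6), Shot 1→Shot 3 = (10, 59, 39.8).
Normal n = (Shot 1→Shot 2) × (Shot 1→Shot 3) = (-2211.6, 7296, -10260).
So ∂z/∂x = −n_x/n_z = −0.21555556 and ∂z/∂y = −n_y/n_z = 0.71111111.
Intercept c from Shot 1: 905.2 + 106084.59 − 3913423.64 = −3806433.86.
At (492096, 5503316): z = −106074.0 + 3913469.2 − 3806433.86 = 961.3 m.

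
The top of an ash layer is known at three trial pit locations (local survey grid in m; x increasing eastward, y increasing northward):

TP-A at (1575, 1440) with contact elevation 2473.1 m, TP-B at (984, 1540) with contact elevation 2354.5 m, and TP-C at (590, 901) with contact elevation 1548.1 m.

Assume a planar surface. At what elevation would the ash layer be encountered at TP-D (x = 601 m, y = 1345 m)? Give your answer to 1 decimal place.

Let the plane be z = a·x + b·y + c.
TP-B−TP-A: −591a + 100b = −118.6;  TP-C−TP-A: −985a − 539b = −925.
Solving gives a = 0.375077, b = 1.030704.
Then c = 2473.1 − a·1575 − b·1440 = 398.14.
At (601, 1345): z = 225.4 + 1386.3 + 398.14 = 2009.9 m.

2009.9 m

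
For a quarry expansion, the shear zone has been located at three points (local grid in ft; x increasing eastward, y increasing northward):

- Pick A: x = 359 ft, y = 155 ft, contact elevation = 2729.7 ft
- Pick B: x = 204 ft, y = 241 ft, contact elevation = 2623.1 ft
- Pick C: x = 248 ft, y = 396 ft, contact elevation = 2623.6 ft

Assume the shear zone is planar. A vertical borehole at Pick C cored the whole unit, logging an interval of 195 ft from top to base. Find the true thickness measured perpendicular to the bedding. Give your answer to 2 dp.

165.85 ft

Two edge vectors: Pick A→Pick B = (-155, 86, -106.6), Pick A→Pick C = (-111, 241, -106.1).
Normal n = (Pick A→Pick B) × (Pick A→Pick C) = (16566, -4612.9, -27809).
So ∂z/∂x = −n_x/n_z = 0.59571 and ∂z/∂y = −n_y/n_z = −0.16588.
|∇z| = √(a²+b²) = 0.61837, so dip δ = arctan(0.61837) = 31.73°.
True thickness = vertical thickness × cos δ = 195 × cos 31.73° = 165.85 ft.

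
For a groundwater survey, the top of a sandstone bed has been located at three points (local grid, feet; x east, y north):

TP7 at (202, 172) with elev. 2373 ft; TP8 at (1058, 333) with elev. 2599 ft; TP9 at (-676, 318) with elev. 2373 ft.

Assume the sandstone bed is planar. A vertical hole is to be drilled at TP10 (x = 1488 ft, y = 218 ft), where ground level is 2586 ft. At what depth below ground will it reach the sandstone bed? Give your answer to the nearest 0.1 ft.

Let the plane be z = a·x + b·y + c.
TP8−TP7: 856a + 161b = 226;  TP9−TP7: −878a + 146b = 0.
Solving gives a = 0.123890, b = 0.745034.
Then c = 2373 − a·202 − b·172 = 2219.83.
At (1488, 218): z_contact = 184.35 + 162.42 + 2219.83 = 2566.59 ft.
Depth below ground = 2586 − 2566.59 = 19.4 ft.

19.4 ft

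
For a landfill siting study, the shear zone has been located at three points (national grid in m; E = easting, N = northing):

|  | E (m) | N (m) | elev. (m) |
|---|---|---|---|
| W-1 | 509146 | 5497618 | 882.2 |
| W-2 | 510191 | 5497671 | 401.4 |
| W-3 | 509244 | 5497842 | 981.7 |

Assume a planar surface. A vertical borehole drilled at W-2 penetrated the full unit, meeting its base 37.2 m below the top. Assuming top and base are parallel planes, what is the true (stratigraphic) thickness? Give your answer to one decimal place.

Two edge vectors: W-1→W-2 = (1045, 53, -480.8), W-1→W-3 = (98, 224, 99.5).
Normal n = (W-1→W-2) × (W-1→W-3) = (112972.7, -151095.9, 228886).
So ∂z/∂E = −n_x/n_z = −0.49358 and ∂z/∂N = −n_y/n_z = 0.66014.
|∇z| = √(a²+b²) = 0.82426, so dip δ = arctan(0.82426) = 39.50°.
True thickness = vertical thickness × cos δ = 37.2 × cos 39.50° = 28.7 m.

28.7 m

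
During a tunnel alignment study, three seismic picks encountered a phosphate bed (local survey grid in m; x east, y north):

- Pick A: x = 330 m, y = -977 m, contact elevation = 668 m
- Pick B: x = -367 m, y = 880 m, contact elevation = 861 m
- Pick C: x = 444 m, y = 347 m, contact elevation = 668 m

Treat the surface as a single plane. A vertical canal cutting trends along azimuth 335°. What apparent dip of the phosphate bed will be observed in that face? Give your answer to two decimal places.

6.43°

Two edge vectors: Pick A→Pick B = (-697, 1857, 193), Pick A→Pick C = (114, 1324, 0).
Normal n = (Pick A→Pick B) × (Pick A→Pick C) = (-255532, 22002, -1134526).
So ∂z/∂x = −n_x/n_z = −0.22523 and ∂z/∂y = −n_y/n_z = 0.01939.
Unit vector along 335° is (sin 335°, cos 335°) = (-0.4226, 0.9063).
Slope in that direction = a·(-0.4226) + b·(0.9063) = 0.11276.
Apparent dip = arctan|0.11276| = 6.43° (true dip is 12.7°, so apparent ≤ true as expected).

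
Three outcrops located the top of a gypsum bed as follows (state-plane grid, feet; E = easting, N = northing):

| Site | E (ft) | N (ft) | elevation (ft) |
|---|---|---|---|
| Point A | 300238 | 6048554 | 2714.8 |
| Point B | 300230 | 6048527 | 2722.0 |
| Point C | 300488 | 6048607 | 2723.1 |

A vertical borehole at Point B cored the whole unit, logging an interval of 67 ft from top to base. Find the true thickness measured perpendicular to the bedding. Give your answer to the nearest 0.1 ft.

64.0 ft

Let the plane be z = a·E + b·N + c.
Point B−Point A: −8a − 27b = 7.2;  Point C−Point A: 250a + 53b = 8.3.
Solving gives a = 0.09575, b = −0.29504.
|∇z| = √(a²+b²) = 0.31018, so dip δ = arctan(0.31018) = 17.23°.
True thickness = vertical thickness × cos δ = 67 × cos 17.23° = 64.0 ft.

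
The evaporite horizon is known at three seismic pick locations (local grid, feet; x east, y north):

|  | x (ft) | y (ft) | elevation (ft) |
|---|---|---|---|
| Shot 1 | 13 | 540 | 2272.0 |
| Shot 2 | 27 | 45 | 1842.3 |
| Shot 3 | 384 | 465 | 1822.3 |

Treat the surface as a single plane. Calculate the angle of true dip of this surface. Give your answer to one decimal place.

53.2°

Two edge vectors: Shot 1→Shot 2 = (14, -495, -429.7), Shot 1→Shot 3 = (371, -75, -449.7).
Normal n = (Shot 1→Shot 2) × (Shot 1→Shot 3) = (190374, -153122.9, 182595).
So ∂z/∂x = −n_x/n_z = −1.04260 and ∂z/∂y = −n_y/n_z = 0.83859.
Gradient magnitude |∇z| = √(a² + b²) = √(1.08702 + 0.70324) = 1.33801.
True dip = arctan(1.33801) = 53.2°, dipping toward SE (azimuth ≈ 129°).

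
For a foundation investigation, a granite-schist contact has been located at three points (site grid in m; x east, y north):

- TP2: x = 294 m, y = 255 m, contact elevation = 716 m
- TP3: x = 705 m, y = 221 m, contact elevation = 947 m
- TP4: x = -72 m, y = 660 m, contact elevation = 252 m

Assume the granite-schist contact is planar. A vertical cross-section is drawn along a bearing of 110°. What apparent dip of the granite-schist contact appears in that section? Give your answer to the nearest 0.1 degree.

Two edge vectors: TP2→TP3 = (411, -34, 231), TP2→TP4 = (-366, 405, -464).
Normal n = (TP2→TP3) × (TP2→TP4) = (-77779, 106158, 154011).
So ∂z/∂x = −n_x/n_z = 0.50502 and ∂z/∂y = −n_y/n_z = −0.68929.
Unit vector along 110° is (sin 110°, cos 110°) = (0.9397, -0.3420).
Slope in that direction = a·(0.9397) + b·(-0.3420) = 0.71032.
Apparent dip = arctan|0.71032| = 35.4° (true dip is 40.5°, so apparent ≤ true as expected).

35.4°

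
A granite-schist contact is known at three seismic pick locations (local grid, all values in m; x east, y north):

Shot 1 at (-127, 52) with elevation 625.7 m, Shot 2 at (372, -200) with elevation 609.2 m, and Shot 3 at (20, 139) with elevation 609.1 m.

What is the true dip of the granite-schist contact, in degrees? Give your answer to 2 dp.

5.76°

Two edge vectors: Shot 1→Shot 2 = (499, -252, -16.5), Shot 1→Shot 3 = (147, 87, -16.6).
Normal n = (Shot 1→Shot 2) × (Shot 1→Shot 3) = (5618.7, 5857.9, 80457).
So ∂z/∂x = −n_x/n_z = −0.06983 and ∂z/∂y = −n_y/n_z = −0.07281.
Gradient magnitude |∇z| = √(a² + b²) = √(0.00488 + 0.00530) = 0.10089.
True dip = arctan(0.10089) = 5.76°, dipping toward NE (azimuth ≈ 044°).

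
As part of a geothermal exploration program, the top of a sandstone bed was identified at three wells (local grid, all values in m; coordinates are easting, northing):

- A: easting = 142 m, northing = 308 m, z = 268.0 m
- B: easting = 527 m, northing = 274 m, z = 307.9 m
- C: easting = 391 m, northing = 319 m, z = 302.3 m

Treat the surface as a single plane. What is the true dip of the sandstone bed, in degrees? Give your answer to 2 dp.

16.00°

Let the plane be z = a·easting + b·northing + c.
B−A: 385a − 34b = 39.9;  C−A: 249a + 11b = 34.3.
Solving gives a = 0.12638, b = 0.25749.
Gradient magnitude |∇z| = √(a² + b²) = √(0.01597 + 0.06630) = 0.28683.
True dip = arctan(0.28683) = 16.00°, dipping toward SSW (azimuth ≈ 206°).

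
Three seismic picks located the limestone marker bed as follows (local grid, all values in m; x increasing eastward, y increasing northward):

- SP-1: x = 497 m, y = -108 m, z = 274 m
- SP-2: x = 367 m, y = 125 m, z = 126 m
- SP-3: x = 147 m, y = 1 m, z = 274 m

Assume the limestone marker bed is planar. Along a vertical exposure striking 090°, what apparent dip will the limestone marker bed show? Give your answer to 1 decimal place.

Two edge vectors: SP-1→SP-2 = (-130, 233, -148), SP-1→SP-3 = (-350, 109, 0).
Normal n = (SP-1→SP-2) × (SP-1→SP-3) = (16132, 51800, 67380).
So ∂z/∂x = −n_x/n_z = −0.23942 and ∂z/∂y = −n_y/n_z = −0.76877.
Unit vector along 090° is (sin 90°, cos 90°) = (1.0000, 0.0000).
Slope in that direction = a·(1.0000) + b·(0.0000) = −0.23942.
Apparent dip = arctan|0.23942| = 13.5° (true dip is 38.8°, so apparent ≤ true as expected).

13.5°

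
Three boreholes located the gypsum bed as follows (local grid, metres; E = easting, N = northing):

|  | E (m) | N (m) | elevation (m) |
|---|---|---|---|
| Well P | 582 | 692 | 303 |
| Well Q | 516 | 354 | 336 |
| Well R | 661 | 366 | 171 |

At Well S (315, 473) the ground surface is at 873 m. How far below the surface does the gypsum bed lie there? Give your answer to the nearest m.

Two edge vectors: Well P→Well Q = (-66, -338, 33), Well P→Well R = (79, -326, -132).
Normal n = (Well P→Well Q) × (Well P→Well R) = (55374, -6105, 48218).
So ∂z/∂E = −n_x/n_z = −1.14841 and ∂z/∂N = −n_y/n_z = 0.12661.
Intercept c from Well P: 303 + 668.37 − 87.62 = 883.76.
At (315, 473): z_contact = −361.7 + 59.9 + 883.76 = 581.9 m.
Depth below ground = 873 − 581.9 = 291 m.

291 m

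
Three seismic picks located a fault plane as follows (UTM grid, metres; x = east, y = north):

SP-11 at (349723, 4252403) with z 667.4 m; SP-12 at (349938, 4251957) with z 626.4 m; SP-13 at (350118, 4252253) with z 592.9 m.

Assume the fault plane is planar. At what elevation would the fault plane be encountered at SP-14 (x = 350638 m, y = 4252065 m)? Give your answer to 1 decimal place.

494.8 m

Let the plane be z = a·x + b·y + c.
SP-12−SP-11: 215a − 446b = −41;  SP-13−SP-11: 395a − 150b = −74.5.
Solving gives a = −0.188139244, b = 0.001233324.
Then c = 667.4 − a·349723 − b·4252403 = 61219.43.
At (350638, 4252065): z = −65968.8 + 5244.2 + 61219.43 = 494.8 m.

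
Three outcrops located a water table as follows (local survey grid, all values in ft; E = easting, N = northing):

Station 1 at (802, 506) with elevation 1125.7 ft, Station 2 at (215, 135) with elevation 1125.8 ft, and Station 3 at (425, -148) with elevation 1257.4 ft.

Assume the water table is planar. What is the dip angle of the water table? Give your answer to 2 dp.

Two edge vectors: Station 1→Station 2 = (-587, -371, 0.1), Station 1→Station 3 = (-377, -654, 131.7).
Normal n = (Station 1→Station 2) × (Station 1→Station 3) = (-48795.3, 77270.2, 244031).
So ∂z/∂E = −n_x/n_z = 0.19996 and ∂z/∂N = −n_y/n_z = −0.31664.
Gradient magnitude |∇z| = √(a² + b²) = √(0.03998 + 0.10026) = 0.37449.
True dip = arctan(0.37449) = 20.53°, dipping toward NNW (azimuth ≈ 328°).

20.53°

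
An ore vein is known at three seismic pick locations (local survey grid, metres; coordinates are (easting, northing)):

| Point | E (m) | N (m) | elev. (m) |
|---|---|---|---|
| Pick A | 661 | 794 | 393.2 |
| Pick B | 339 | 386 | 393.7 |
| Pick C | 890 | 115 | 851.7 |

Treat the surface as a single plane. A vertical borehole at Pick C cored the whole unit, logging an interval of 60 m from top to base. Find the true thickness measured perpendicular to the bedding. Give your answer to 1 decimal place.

Two edge vectors: Pick A→Pick B = (-322, -408, 0.5), Pick A→Pick C = (229, -679, 458.5).
Normal n = (Pick A→Pick B) × (Pick A→Pick C) = (-186728.5, 147751.5, 312070).
So ∂z/∂E = −n_x/n_z = 0.59835 and ∂z/∂N = −n_y/n_z = −0.47346.
|∇z| = √(a²+b²) = 0.76301, so dip δ = arctan(0.76301) = 37.34°.
True thickness = vertical thickness × cos δ = 60 × cos 37.34° = 47.7 m.

47.7 m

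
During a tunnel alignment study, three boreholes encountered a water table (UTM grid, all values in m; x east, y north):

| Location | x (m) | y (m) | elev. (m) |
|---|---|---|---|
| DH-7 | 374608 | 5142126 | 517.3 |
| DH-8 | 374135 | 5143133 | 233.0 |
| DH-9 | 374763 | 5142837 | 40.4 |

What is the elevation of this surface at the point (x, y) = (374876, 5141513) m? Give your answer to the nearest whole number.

702 m

Two edge vectors: DH-7→DH-8 = (-473, 1007, -284.3), DH-7→DH-9 = (155, 711, -476.9).
Normal n = (DH-7→DH-8) × (DH-7→DH-9) = (-278101, -269640.2, -492388).
So ∂z/∂x = −n_x/n_z = −0.56480052 and ∂z/∂y = −n_y/n_z = −0.54761733.
Intercept c from DH-7: 517.3 + 211578.79 + 2815917.29 = 3028013.39.
At (374876, 5141513): z = −211730.2 − 2815581.6 + 3028013.39 = 701.6 m.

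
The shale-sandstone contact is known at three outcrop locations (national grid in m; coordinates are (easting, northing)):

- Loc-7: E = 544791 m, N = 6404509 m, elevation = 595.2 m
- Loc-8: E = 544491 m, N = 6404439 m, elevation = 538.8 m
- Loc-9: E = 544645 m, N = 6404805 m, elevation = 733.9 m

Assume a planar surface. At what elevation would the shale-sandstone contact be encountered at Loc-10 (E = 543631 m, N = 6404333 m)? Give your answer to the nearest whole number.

Let the plane be z = a·E + b·N + c.
Loc-8−Loc-7: −300a − 70b = −56.4;  Loc-9−Loc-7: −146a + 296b = 138.7.
Solving gives a = 0.07054534, b = 0.50337710.
Then c = 595.2 − a·544791 − b·6404509 = −3261720.41.
At (543631, 6404333): z = 38350.6 + 3223794.5 − 3261720.41 = 424.8 m.

425 m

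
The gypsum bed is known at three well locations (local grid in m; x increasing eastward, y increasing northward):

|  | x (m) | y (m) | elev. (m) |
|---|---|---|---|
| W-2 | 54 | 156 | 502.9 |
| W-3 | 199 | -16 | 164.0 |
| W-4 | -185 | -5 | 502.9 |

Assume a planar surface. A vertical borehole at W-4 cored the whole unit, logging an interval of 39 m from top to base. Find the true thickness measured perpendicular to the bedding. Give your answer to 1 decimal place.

Two edge vectors: W-2→W-3 = (145, -172, -338.9), W-2→W-4 = (-239, -161, 0).
Normal n = (W-2→W-3) × (W-2→W-4) = (-54562.9, 80997.1, -64453).
So ∂z/∂x = −n_x/n_z = −0.84655 and ∂z/∂y = −n_y/n_z = 1.25668.
|∇z| = √(a²+b²) = 1.51523, so dip δ = arctan(1.51523) = 56.58°.
True thickness = vertical thickness × cos δ = 39 × cos 56.58° = 21.5 m.

21.5 m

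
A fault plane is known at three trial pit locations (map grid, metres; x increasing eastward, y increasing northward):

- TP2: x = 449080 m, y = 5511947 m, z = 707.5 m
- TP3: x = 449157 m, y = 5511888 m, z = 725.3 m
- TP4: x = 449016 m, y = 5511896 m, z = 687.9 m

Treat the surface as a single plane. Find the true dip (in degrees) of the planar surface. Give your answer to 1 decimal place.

15.2°

Let the plane be z = a·x + b·y + c.
TP3−TP2: 77a − 59b = 17.8;  TP4−TP2: −64a − 51b = −19.6.
Solving gives a = 0.26797, b = 0.04803.
Gradient magnitude |∇z| = √(a² + b²) = √(0.07181 + 0.00231) = 0.27224.
True dip = arctan(0.27224) = 15.2°, dipping toward W (azimuth ≈ 260°).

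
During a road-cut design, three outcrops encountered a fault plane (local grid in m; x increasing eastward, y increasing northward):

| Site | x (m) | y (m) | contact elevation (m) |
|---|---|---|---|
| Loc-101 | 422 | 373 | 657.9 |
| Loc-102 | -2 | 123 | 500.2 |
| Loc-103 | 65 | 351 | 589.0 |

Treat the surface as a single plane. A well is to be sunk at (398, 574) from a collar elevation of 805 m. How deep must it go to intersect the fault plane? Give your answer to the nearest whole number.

83 m

Two edge vectors: Loc-101→Loc-102 = (-424, -250, -157.7), Loc-101→Loc-103 = (-357, -22, -68.9).
Normal n = (Loc-101→Loc-102) × (Loc-101→Loc-103) = (13755.6, 27085.3, -79922).
So ∂z/∂x = −n_x/n_z = 0.17211 and ∂z/∂y = −n_y/n_z = 0.33890.
Intercept c from Loc-101: 657.9 − 72.63 − 126.41 = 458.86.
At (398, 574): z_contact = 68.5 + 194.5 + 458.86 = 721.9 m.
Depth below ground = 805 − 721.9 = 83 m.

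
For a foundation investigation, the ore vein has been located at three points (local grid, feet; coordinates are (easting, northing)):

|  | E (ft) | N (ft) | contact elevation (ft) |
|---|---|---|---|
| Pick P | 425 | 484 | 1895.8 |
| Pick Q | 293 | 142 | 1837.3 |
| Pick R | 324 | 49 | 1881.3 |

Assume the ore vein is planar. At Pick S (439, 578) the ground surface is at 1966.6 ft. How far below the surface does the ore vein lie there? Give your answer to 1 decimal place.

74.7 ft

Two edge vectors: Pick P→Pick Q = (-132, -342, -58.5), Pick P→Pick R = (-101, -435, -14.5).
Normal n = (Pick P→Pick Q) × (Pick P→Pick R) = (-20488.5, 3994.5, 22878).
So ∂z/∂E = −n_x/n_z = 0.89555 and ∂z/∂N = −n_y/n_z = −0.17460.
Intercept c from Pick P: 1895.8 − 380.61 + 84.51 = 1599.70.
At (439, 578): z_contact = 393.15 − 100.92 + 1599.70 = 1891.93 ft.
Depth below ground = 1966.6 − 1891.93 = 74.7 ft.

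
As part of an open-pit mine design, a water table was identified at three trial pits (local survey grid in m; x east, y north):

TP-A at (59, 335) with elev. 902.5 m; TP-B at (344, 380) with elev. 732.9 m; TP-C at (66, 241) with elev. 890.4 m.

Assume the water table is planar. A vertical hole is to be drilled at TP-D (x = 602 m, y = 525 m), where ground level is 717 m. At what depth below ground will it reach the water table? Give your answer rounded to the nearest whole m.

Two edge vectors: TP-A→TP-B = (285, 45, -169.6), TP-A→TP-C = (7, -94, -12.1).
Normal n = (TP-A→TP-B) × (TP-A→TP-C) = (-16486.9, 2261.3, -27105).
So ∂z/∂x = −n_x/n_z = −0.60826 and ∂z/∂y = −n_y/n_z = 0.08343.
Intercept c from TP-A: 902.5 + 35.89 − 27.95 = 910.44.
At (602, 525): z_contact = −366.2 + 43.8 + 910.44 = 588.1 m.
Depth below ground = 717 − 588.1 = 129 m.

129 m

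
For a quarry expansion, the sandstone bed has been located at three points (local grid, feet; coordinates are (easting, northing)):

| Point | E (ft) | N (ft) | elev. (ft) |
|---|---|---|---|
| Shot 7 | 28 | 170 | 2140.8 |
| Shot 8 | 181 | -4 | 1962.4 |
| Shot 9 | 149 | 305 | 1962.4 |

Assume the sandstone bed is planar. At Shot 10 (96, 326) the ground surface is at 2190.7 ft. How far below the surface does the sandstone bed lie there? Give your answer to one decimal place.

Two edge vectors: Shot 7→Shot 8 = (153, -174, -178.4), Shot 7→Shot 9 = (121, 135, -178.4).
Normal n = (Shot 7→Shot 8) × (Shot 7→Shot 9) = (55125.6, 5708.8, 41709).
So ∂z/∂E = −n_x/n_z = −1.32167 and ∂z/∂N = −n_y/n_z = −0.13687.
Intercept c from Shot 7: 2140.8 + 37.01 + 23.27 = 2201.08.
At (96, 326): z_contact = −126.88 − 44.62 + 2201.08 = 2029.57 ft.
Depth below ground = 2190.7 − 2029.57 = 161.1 ft.

161.1 ft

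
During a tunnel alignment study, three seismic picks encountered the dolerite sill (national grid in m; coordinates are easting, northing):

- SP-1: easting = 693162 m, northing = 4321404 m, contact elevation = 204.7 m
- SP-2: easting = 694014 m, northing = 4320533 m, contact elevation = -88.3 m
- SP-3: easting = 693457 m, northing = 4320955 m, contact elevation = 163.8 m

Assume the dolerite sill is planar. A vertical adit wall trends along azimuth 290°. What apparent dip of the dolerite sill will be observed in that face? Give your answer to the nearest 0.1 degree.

Let the plane be z = a·easting + b·northing + c.
SP-2−SP-1: 852a − 871b = −293;  SP-3−SP-1: 295a − 449b = −40.9.
Solving gives a = −0.76378, b = −0.41072.
Unit vector along 290° is (sin 290°, cos 290°) = (-0.9397, 0.3420).
Slope in that direction = a·(-0.9397) + b·(0.3420) = 0.57724.
Apparent dip = arctan|0.57724| = 30.0° (true dip is 40.9°, so apparent ≤ true as expected).

30.0°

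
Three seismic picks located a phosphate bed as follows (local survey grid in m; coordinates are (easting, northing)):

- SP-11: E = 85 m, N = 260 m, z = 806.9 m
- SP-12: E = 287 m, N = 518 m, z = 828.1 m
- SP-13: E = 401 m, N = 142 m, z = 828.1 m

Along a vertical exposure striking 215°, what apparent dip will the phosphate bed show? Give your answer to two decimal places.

Let the plane be z = a·E + b·N + c.
SP-12−SP-11: 202a + 258b = 21.2;  SP-13−SP-11: 316a − 118b = 21.2.
Solving gives a = 0.07565, b = 0.02294.
Unit vector along 215° is (sin 215°, cos 215°) = (-0.5736, -0.8192).
Slope in that direction = a·(-0.5736) + b·(-0.8192) = −0.06218.
Apparent dip = arctan|0.06218| = 3.56° (true dip is 4.5°, so apparent ≤ true as expected).

3.56°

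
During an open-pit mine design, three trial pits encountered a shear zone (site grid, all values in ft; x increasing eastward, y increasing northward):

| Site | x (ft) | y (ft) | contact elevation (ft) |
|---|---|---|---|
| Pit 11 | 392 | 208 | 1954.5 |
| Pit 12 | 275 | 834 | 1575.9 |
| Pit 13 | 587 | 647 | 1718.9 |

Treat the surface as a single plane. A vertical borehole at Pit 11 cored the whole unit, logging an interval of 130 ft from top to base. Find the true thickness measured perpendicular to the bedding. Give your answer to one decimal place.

Let the plane be z = a·x + b·y + c.
Pit 12−Pit 11: −117a + 626b = −378.6;  Pit 13−Pit 11: 195a + 439b = −235.6.
Solving gives a = 0.10794, b = −0.58462.
|∇z| = √(a²+b²) = 0.59450, so dip δ = arctan(0.59450) = 30.73°.
True thickness = vertical thickness × cos δ = 130 × cos 30.73° = 111.7 ft.

111.7 ft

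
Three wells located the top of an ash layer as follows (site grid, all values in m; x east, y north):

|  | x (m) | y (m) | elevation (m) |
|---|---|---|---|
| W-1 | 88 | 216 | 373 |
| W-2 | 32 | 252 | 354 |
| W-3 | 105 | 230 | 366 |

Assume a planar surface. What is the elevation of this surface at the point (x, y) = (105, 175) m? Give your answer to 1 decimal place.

394.2 m

Two edge vectors: W-1→W-2 = (-56, 36, -19), W-1→W-3 = (17, 14, -7).
Normal n = (W-1→W-2) × (W-1→W-3) = (14, -715, -1396).
So ∂z/∂x = −n_x/n_z = 0.01003 and ∂z/∂y = −n_y/n_z = −0.51218.
Intercept c from W-1: 373 − 0.88 + 110.63 = 482.75.
At (105, 175): z = 1.1 − 89.6 + 482.75 = 394.2 m.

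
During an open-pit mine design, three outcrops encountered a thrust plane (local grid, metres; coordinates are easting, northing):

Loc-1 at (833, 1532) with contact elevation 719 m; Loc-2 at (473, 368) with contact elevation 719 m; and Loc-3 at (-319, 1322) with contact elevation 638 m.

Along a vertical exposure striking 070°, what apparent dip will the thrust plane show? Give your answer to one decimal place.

3.6°

Let the plane be z = a·easting + b·northing + c.
Loc-2−Loc-1: −360a − 1164b = 0;  Loc-3−Loc-1: −1152a − 210b = −81.
Solving gives a = 0.07451, b = −0.02305.
Unit vector along 070° is (sin 70°, cos 70°) = (0.9397, 0.3420).
Slope in that direction = a·(0.9397) + b·(0.3420) = 0.06214.
Apparent dip = arctan|0.06214| = 3.6° (true dip is 4.5°, so apparent ≤ true as expected).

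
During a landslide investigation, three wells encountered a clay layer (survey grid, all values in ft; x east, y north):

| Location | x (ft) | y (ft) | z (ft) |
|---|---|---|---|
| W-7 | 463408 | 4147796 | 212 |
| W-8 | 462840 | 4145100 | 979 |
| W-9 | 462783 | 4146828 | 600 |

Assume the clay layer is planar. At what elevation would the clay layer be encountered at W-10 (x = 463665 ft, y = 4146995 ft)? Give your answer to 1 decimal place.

326.0 ft

Two edge vectors: W-7→W-8 = (-568, -2696, 767), W-7→W-9 = (-625, -968, 388).
Normal n = (W-7→W-8) × (W-7→W-9) = (-303592, -258991, -1135176).
So ∂z/∂x = −n_x/n_z = −0.267440467 and ∂z/∂y = −n_y/n_z = −0.228150525.
Intercept c from W-7: 212 + 123934.05 + 946321.83 = 1070467.89.
At (463665, 4146995): z = −124002.8 − 946139.1 + 1070467.89 = 326.0 ft.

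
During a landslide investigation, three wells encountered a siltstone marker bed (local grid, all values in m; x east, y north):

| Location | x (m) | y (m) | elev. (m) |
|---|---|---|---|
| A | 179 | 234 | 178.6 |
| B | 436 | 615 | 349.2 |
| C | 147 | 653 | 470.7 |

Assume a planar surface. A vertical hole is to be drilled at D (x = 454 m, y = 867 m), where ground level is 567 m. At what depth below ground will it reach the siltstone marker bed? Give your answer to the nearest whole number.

54 m

Let the plane be z = a·x + b·y + c.
B−A: 257a + 381b = 170.6;  C−A: −32a + 419b = 292.1.
Solving gives a = −0.33209, b = 0.67177.
Then c = 178.6 − a·179 − b·234 = 80.85.
At (454, 867): z_contact = −150.8 + 582.4 + 80.85 = 512.5 m.
Depth below ground = 567 − 512.5 = 54 m.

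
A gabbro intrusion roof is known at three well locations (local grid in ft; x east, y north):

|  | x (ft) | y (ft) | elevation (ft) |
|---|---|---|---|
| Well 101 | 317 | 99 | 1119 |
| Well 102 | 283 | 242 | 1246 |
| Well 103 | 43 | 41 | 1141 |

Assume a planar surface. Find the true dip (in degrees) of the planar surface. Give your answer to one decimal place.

Two edge vectors: Well 101→Well 102 = (-34, 143, 127), Well 101→Well 103 = (-274, -58, 22).
Normal n = (Well 101→Well 102) × (Well 101→Well 103) = (10512, -34050, 41154).
So ∂z/∂x = −n_x/n_z = −0.25543 and ∂z/∂y = −n_y/n_z = 0.82738.
Gradient magnitude |∇z| = √(a² + b²) = √(0.06524 + 0.68456) = 0.86591.
True dip = arctan(0.86591) = 40.9°, dipping toward SSE (azimuth ≈ 163°).

40.9°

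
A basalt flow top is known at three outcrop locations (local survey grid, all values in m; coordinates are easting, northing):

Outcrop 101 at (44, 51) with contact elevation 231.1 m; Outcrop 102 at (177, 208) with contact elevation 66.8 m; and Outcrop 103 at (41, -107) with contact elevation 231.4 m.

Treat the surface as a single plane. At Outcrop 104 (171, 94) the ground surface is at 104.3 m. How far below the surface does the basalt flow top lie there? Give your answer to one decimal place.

Let the plane be z = a·easting + b·northing + c.
Outcrop 102−Outcrop 101: 133a + 157b = −164.3;  Outcrop 103−Outcrop 101: −3a − 158b = 0.3.
Solving gives a = −1.26137, b = 0.02205.
Then c = 231.1 − a·44 − b·51 = 285.48.
At (171, 94): z_contact = −215.69 + 2.07 + 285.48 = 71.85 m.
Depth below ground = 104.3 − 71.85 = 32.4 m.

32.4 m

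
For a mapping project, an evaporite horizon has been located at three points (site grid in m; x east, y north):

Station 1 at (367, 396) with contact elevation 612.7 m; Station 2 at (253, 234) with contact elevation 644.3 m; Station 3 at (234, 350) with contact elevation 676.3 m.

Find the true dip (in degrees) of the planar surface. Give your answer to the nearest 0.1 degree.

Let the plane be z = a·x + b·y + c.
Station 2−Station 1: −114a − 162b = 31.6;  Station 3−Station 1: −133a − 46b = 63.6.
Solving gives a = −0.54285, b = 0.18695.
Gradient magnitude |∇z| = √(a² + b²) = √(0.29469 + 0.03495) = 0.57414.
True dip = arctan(0.57414) = 29.9°, dipping toward ESE (azimuth ≈ 109°).

29.9°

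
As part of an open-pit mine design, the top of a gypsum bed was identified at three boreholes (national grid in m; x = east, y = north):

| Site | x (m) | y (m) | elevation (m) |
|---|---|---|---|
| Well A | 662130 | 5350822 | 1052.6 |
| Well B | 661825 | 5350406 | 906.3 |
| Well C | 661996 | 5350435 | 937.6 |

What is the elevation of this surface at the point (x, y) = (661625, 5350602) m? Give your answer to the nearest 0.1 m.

926.8 m

Two edge vectors: Well A→Well B = (-305, -416, -146.3), Well A→Well C = (-134, -387, -115).
Normal n = (Well A→Well B) × (Well A→Well C) = (-8778.1, -15470.8, 62291).
So ∂z/∂x = −n_x/n_z = 0.140920839 and ∂z/∂y = −n_y/n_z = 0.248363327.
Intercept c from Well A: 1052.6 − 93307.92 − 1328947.95 = −1421203.27.
At (661625, 5350602): z = 93236.8 + 1328893.3 − 1421203.27 = 926.8 m.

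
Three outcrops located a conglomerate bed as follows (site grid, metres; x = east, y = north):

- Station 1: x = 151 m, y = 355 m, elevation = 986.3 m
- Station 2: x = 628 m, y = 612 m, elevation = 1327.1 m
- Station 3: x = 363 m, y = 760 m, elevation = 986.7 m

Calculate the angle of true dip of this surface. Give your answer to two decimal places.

48.29°

Let the plane be z = a·x + b·y + c.
Station 2−Station 1: 477a + 257b = 340.8;  Station 3−Station 1: 212a + 405b = 0.4.
Solving gives a = 0.99438, b = −0.51953.
Gradient magnitude |∇z| = √(a² + b²) = √(0.98879 + 0.26991) = 1.12192.
True dip = arctan(1.12192) = 48.29°, dipping toward WNW (azimuth ≈ 298°).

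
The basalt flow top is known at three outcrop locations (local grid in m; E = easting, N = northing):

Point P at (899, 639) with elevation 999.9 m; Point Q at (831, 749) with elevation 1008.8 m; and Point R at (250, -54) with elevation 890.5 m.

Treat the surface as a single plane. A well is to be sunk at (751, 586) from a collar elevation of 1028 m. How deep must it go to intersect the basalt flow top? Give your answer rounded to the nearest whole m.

Let the plane be z = a·E + b·N + c.
Point Q−Point P: −68a + 110b = 8.9;  Point R−Point P: −649a − 693b = −109.4.
Solving gives a = 0.04950, b = 0.11151.
Then c = 999.9 − a·899 − b·639 = 884.15.
At (751, 586): z_contact = 37.2 + 65.3 + 884.15 = 986.7 m.
Depth below ground = 1028 − 986.7 = 41 m.

41 m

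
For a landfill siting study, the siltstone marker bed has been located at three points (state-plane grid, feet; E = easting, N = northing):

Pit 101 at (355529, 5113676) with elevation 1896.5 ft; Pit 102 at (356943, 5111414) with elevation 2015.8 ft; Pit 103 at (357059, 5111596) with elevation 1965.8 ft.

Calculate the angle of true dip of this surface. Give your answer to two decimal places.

13.47°

Let the plane be z = a·E + b·N + c.
Pit 102−Pit 101: 1414a − 2262b = 119.3;  Pit 103−Pit 101: 1530a − 2080b = 69.3.
Solving gives a = −0.17583, b = −0.16266.
Gradient magnitude |∇z| = √(a² + b²) = √(0.03092 + 0.02646) = 0.23953.
True dip = arctan(0.23953) = 13.47°, dipping toward NE (azimuth ≈ 047°).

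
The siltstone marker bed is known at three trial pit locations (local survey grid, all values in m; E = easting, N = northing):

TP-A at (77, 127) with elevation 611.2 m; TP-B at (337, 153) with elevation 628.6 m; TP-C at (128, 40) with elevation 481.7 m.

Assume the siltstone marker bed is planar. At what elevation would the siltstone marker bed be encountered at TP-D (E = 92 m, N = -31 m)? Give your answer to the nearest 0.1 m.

382.0 m

Two edge vectors: TP-A→TP-B = (260, 26, 17.4), TP-A→TP-C = (51, -87, -129.5).
Normal n = (TP-A→TP-B) × (TP-A→TP-C) = (-1853.2, 34557.4, -23946).
So ∂z/∂E = −n_x/n_z = −0.07739 and ∂z/∂N = −n_y/n_z = 1.44314.
Intercept c from TP-A: 611.2 + 5.96 − 183.28 = 433.88.
At (92, -31): z = −7.1 − 44.7 + 433.88 = 382.0 m.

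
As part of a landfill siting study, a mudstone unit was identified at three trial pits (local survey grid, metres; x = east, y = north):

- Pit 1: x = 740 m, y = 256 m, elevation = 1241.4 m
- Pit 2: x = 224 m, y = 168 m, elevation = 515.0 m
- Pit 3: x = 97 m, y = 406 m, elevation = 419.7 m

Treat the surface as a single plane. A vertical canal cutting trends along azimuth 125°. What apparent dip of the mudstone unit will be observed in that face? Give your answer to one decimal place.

Let the plane be z = a·x + b·y + c.
Pit 2−Pit 1: −516a − 88b = −726.4;  Pit 3−Pit 1: −643a + 150b = −821.7.
Solving gives a = 1.35292, b = 0.32152.
Unit vector along 125° is (sin 125°, cos 125°) = (0.8192, -0.5736).
Slope in that direction = a·(0.8192) + b·(-0.5736) = 0.92383.
Apparent dip = arctan|0.92383| = 42.7° (true dip is 54.3°, so apparent ≤ true as expected).

42.7°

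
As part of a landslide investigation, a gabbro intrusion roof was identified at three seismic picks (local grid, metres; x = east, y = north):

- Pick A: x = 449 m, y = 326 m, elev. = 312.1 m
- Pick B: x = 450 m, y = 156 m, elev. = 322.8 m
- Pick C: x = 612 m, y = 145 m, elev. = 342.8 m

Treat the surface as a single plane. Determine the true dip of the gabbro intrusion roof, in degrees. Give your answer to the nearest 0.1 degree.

Two edge vectors: Pick A→Pick B = (1, -170, 10.7), Pick A→Pick C = (163, -181, 30.7).
Normal n = (Pick A→Pick B) × (Pick A→Pick C) = (-3282.3, 1713.4, 27529).
So ∂z/∂x = −n_x/n_z = 0.11923 and ∂z/∂y = −n_y/n_z = −0.06224.
Gradient magnitude |∇z| = √(a² + b²) = √(0.01422 + 0.00387) = 0.13450.
True dip = arctan(0.13450) = 7.7°, dipping toward WNW (azimuth ≈ 298°).

7.7°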